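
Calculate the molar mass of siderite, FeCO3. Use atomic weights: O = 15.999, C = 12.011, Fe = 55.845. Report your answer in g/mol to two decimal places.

Fe: 1 × 55.845 = 55.8450
C: 1 × 12.011 = 12.0110
O: 3 × 15.999 = 47.9970
Summing the contributions gives the formula mass.

115.85 g/mol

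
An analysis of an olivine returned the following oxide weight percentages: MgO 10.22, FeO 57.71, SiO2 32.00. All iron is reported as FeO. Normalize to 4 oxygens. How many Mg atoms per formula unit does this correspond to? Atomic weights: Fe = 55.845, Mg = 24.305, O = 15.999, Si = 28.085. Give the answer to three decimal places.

MgO (M=40.304): mol = 0.25357; Mg = 0.25357, O = 0.25357.
FeO (M=71.844): mol = 0.80327; Fe = 0.80327, O = 0.80327.
SiO2 (M=60.083): mol = 0.53260; Si = 0.53260, O = 1.06520.
ΣO = 2.12204; factor = 4/ΣO = 1.88498.
Mg apfu = 0.25357 × 1.88498 = 0.478.

0.478 Mg apfu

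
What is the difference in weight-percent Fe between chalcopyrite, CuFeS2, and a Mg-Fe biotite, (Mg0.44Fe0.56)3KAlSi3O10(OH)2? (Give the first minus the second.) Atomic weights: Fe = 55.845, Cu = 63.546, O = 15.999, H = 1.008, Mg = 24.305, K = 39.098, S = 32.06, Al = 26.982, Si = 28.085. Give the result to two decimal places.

M(CuFeS2) = 183.511 g/mol, so wt% Fe = 55.845/183.511 × 100 = 30.43%.
M((Mg0.44Fe0.56)3KAlSi3O10(OH)2) = 470.241 g/mol, so wt% Fe = 93.820/470.241 × 100 = 19.95%.
30.43 − 19.95 = 10.48 pp.

10.48 percentage points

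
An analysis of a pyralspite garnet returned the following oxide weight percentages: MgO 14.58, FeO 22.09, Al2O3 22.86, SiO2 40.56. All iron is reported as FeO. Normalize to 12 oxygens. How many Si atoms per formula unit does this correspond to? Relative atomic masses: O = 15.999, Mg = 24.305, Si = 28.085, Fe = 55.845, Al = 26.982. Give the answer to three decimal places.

MgO (M=40.304): mol = 0.36175; Mg = 0.36175, O = 0.36175.
FeO (M=71.844): mol = 0.30747; Fe = 0.30747, O = 0.30747.
Al2O3 (M=101.961): mol = 0.22420; Al = 0.44840, O = 0.67260.
SiO2 (M=60.083): mol = 0.67507; Si = 0.67507, O = 1.35014.
ΣO = 2.69196; factor = 12/ΣO = 4.45772.
Si apfu = 0.67507 × 4.45772 = 3.009.

3.009 Si apfu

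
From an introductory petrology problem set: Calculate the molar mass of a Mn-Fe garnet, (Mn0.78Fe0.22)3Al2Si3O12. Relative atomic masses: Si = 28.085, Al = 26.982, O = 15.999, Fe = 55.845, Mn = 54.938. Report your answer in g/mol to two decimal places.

495.62 g/mol

M = 2.34*54.938 + 0.66*55.845 + 2*26.982 + 3*28.085 + 12*15.999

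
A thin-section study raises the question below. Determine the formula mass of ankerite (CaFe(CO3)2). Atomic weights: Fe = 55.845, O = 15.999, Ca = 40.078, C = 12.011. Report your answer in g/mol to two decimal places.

Ca: 1 × 40.078 = 40.0780
Fe: 1 × 55.845 = 55.8450
C: 2 × 12.011 = 24.0220
O: 6 × 15.999 = 95.9940
Summing the contributions gives the formula mass.

215.94 g/mol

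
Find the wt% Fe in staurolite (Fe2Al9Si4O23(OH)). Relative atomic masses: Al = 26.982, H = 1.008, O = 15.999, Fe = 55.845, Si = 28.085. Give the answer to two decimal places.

13.11 weight percent

Molar mass of Fe2Al9Si4O23(OH): 2·55.845 + 9·26.982 + 4·28.085 + 24·15.999 + 1·1.008 = 851.852 g/mol.
Mass of Fe per formula unit: 2 × 55.845 = 111.690 g.
Weight fraction Fe = 111.690 / 851.852 = 0.1311.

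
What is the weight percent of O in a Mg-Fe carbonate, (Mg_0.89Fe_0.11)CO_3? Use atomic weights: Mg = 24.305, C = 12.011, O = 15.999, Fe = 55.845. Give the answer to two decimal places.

M((Mg_0.89Fe_0.11)CO_3) = 87.782 g/mol.
O contributes 3 × 15.999 = 47.997 g per mole.
47.997/87.782 = 0.5468 → 54.68%.

54.68 mass %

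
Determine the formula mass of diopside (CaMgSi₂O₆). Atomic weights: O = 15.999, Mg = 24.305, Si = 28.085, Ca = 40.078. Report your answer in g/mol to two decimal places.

216.55 g/mol

Ca: 1 × 40.078 = 40.0780
Mg: 1 × 24.305 = 24.3050
Si: 2 × 28.085 = 56.1700
O: 6 × 15.999 = 95.9940
Summing the contributions gives the formula mass.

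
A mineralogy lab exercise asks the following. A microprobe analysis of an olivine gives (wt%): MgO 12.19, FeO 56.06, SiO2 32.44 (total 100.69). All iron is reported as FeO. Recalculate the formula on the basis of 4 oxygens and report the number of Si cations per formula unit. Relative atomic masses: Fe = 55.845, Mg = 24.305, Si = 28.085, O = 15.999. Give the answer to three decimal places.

12.19 wt% MgO ÷ 40.304 g/mol = 0.30245 mol, giving 0.30245 Mg and 0.30245 O.
56.06 wt% FeO ÷ 71.844 g/mol = 0.78030 mol, giving 0.78030 Fe and 0.78030 O.
32.44 wt% SiO2 ÷ 60.083 g/mol = 0.53992 mol, giving 0.53992 Si and 1.07984 O.
Oxygen sums to 2.16259; scaling by 4/2.16259 = 1.84963 puts the formula on 4 O.
Si: 0.53992 × 1.84963 = 0.999 atoms per formula unit.

0.999 Si apfu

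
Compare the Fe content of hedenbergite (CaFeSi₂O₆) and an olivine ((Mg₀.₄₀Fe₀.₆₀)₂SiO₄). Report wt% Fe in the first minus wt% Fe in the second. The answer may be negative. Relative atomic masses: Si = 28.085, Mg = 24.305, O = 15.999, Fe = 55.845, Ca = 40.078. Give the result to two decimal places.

M(CaFeSi₂O₆) = 248.087 g/mol, so wt% Fe = 55.845/248.087 × 100 = 22.51%.
M((Mg₀.₄₀Fe₀.₆₀)₂SiO₄) = 178.539 g/mol, so wt% Fe = 67.014/178.539 × 100 = 37.53%.
22.51 − 37.53 = -15.02 pp.

-15.02 percentage points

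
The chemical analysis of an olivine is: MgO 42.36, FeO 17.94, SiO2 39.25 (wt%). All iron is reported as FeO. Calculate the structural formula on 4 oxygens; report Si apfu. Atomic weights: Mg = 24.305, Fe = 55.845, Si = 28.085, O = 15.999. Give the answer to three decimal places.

1.002 Si apfu

MgO (M=40.304): mol = 1.05101; Mg = 1.05101, O = 1.05101.
FeO (M=71.844): mol = 0.24971; Fe = 0.24971, O = 0.24971.
SiO2 (M=60.083): mol = 0.65326; Si = 0.65326, O = 1.30652.
ΣO = 2.60724; factor = 4/ΣO = 1.53419.
Si apfu = 0.65326 × 1.53419 = 1.002.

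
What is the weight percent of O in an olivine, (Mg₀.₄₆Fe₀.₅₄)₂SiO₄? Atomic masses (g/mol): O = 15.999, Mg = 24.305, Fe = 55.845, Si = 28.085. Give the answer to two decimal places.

Formula mass = 0.92×24.305 + 1.08×55.845 + 1×28.085 + 4×15.999 = 174.754 g/mol, of which 63.996 g is O.
So O makes up 63.996/174.754 = 0.3662 of the mass, i.e. 36.62%.

36.62 wt%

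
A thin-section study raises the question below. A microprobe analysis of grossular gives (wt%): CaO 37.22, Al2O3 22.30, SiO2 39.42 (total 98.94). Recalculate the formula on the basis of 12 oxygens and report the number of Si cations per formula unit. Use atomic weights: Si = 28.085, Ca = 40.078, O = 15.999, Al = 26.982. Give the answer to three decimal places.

2.991 Si apfu

CaO (M=56.077): mol = 0.66373; Ca = 0.66373, O = 0.66373.
Al2O3 (M=101.961): mol = 0.21871; Al = 0.43742, O = 0.65613.
SiO2 (M=60.083): mol = 0.65609; Si = 0.65609, O = 1.31218.
ΣO = 2.63204; factor = 12/ΣO = 4.55920.
Si apfu = 0.65609 × 4.55920 = 2.991.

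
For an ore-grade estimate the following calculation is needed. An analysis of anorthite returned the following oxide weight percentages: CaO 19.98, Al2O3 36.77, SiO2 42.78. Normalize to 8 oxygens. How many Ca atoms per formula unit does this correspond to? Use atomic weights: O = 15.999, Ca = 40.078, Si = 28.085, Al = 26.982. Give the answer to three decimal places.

19.98 wt% CaO ÷ 56.077 g/mol = 0.35630 mol, giving 0.35630 Ca and 0.35630 O.
36.77 wt% Al2O3 ÷ 101.961 g/mol = 0.36063 mol, giving 0.72126 Al and 1.08189 O.
42.78 wt% SiO2 ÷ 60.083 g/mol = 0.71202 mol, giving 0.71202 Si and 1.42404 O.
Oxygen sums to 2.86223; scaling by 8/2.86223 = 2.79502 puts the formula on 8 O.
Ca: 0.35630 × 2.79502 = 0.996 atoms per formula unit.

0.996 Ca apfu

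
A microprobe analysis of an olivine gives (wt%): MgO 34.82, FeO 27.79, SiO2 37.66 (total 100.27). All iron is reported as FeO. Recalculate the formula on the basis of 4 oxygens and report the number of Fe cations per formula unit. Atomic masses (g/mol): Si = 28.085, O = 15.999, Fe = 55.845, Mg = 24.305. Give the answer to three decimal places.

MgO: 34.82/40.304 = 0.86393 mol → 0.86393 mol Mg, 0.86393 mol O.
FeO: 27.79/71.844 = 0.38681 mol → 0.38681 mol Fe, 0.38681 mol O.
SiO2: 37.66/60.083 = 0.62680 mol → 0.62680 mol Si, 1.25360 mol O.
Total oxygen = 2.50434 mol. Normalization factor = 4/2.50434 = 1.59723.
Fe per 4 O = 0.38681 × 1.59723 = 0.618.

0.618 Fe apfu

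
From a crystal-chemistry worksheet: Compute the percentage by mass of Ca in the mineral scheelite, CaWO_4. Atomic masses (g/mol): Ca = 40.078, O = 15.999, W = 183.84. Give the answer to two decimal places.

13.92 wt%

M(CaWO_4) = 287.914 g/mol.
Ca contributes 1 × 40.078 = 40.078 g per mole.
40.078/287.914 = 0.1392 → 13.92%.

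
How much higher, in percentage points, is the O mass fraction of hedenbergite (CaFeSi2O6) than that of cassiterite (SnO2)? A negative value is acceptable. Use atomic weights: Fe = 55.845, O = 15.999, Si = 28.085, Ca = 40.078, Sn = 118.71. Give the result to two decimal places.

First mineral: 95.994 g O in 248.087 g formula = 38.69 wt% O.
Second mineral: 31.998 g O in 150.708 g formula = 21.23 wt% O.
38.69% − 21.23% gives a difference of 17.46 percentage points.

17.46 percentage points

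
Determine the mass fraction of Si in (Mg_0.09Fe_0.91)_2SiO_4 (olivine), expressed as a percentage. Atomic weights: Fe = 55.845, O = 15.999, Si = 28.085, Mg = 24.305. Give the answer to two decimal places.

M((Mg_0.09Fe_0.91)_2SiO_4) = 198.094 g/mol.
Si contributes 1 × 28.085 = 28.085 g per mole.
28.085/198.094 = 0.1418 → 14.18%.

14.18 weight percent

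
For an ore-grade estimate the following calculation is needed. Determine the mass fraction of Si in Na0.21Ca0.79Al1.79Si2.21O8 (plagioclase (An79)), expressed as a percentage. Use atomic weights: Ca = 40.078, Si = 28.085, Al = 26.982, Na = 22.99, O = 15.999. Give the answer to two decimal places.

22.58 weight percent

Formula mass = 0.21*22.99 + 0.79*40.078 + 1.79*26.982 + 2.21*28.085 + 8*15.999 = 274.847 g/mol, of which 62.068 g is Si.
So Si makes up 62.068/274.847 = 0.2258 of the mass, i.e. 22.58%.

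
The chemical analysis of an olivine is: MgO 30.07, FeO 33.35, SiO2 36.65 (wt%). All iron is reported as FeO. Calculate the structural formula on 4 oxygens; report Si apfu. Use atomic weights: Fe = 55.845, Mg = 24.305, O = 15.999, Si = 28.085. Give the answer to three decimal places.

30.07 wt% MgO ÷ 40.304 g/mol = 0.74608 mol, giving 0.74608 Mg and 0.74608 O.
33.35 wt% FeO ÷ 71.844 g/mol = 0.46420 mol, giving 0.46420 Fe and 0.46420 O.
36.65 wt% SiO2 ÷ 60.083 g/mol = 0.60999 mol, giving 0.60999 Si and 1.21998 O.
Oxygen sums to 2.43026; scaling by 4/2.43026 = 1.64591 puts the formula on 4 O.
Si: 0.60999 × 1.64591 = 1.004 atoms per formula unit.

1.004 Si apfu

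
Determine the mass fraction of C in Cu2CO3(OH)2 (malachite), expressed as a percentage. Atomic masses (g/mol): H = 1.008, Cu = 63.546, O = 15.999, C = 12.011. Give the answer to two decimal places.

5.43 mass %

Formula mass = 2·63.546 + 1·12.011 + 5·15.999 + 2·1.008 = 221.114 g/mol, of which 12.011 g is C.
So C makes up 12.011/221.114 = 0.0543 of the mass, i.e. 5.43%.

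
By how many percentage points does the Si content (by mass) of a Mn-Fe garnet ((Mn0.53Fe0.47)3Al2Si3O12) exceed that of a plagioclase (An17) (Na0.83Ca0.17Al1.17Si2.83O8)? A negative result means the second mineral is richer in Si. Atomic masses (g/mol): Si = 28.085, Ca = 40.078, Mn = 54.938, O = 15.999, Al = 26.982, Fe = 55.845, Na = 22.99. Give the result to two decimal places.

-13.02 percentage points

Si in (Mn0.53Fe0.47)3Al2Si3O12: molar mass 496.300 g/mol; 3×28.085 = 84.255 g → 16.98 wt%.
Si in Na0.83Ca0.17Al1.17Si2.83O8: molar mass 264.936 g/mol; 2.83×28.085 = 79.481 g → 30.00 wt%.
Difference = 16.98 − 30.00 = -13.02 percentage points.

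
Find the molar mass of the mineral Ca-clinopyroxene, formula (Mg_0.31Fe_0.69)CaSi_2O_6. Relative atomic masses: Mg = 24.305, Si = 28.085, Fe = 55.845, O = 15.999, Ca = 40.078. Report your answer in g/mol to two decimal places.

M = 0.31×24.305 + 0.69×55.845 + 1×40.078 + 2×28.085 + 6×15.999

238.31 g/mol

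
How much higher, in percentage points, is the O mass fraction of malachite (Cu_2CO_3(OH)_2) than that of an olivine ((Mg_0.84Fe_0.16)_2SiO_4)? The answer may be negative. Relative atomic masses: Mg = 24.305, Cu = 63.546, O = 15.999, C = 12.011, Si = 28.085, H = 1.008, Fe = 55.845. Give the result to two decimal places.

O in Cu_2CO_3(OH)_2: molar mass 221.114 g/mol; 5×15.999 = 79.995 g → 36.18 wt%.
O in (Mg_0.84Fe_0.16)_2SiO_4: molar mass 150.784 g/mol; 4×15.999 = 63.996 g → 42.44 wt%.
Difference = 36.18 − 42.44 = -6.26 percentage points.

-6.26 percentage points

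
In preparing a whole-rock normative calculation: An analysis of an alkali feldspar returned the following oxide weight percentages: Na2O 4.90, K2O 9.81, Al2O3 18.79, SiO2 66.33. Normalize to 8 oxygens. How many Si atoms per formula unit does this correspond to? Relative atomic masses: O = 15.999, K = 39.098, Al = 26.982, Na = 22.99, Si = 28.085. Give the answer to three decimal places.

3.000 Si apfu

Na2O: 4.90/61.979 = 0.07906 mol → 0.15812 mol Na, 0.07906 mol O.
K2O: 9.81/94.195 = 0.10415 mol → 0.20830 mol K, 0.10415 mol O.
Al2O3: 18.79/101.961 = 0.18429 mol → 0.36858 mol Al, 0.55287 mol O.
SiO2: 66.33/60.083 = 1.10397 mol → 1.10397 mol Si, 2.20794 mol O.
Total oxygen = 2.94402 mol. Normalization factor = 8/2.94402 = 2.71737.
Si per 8 O = 1.10397 × 2.71737 = 3.000.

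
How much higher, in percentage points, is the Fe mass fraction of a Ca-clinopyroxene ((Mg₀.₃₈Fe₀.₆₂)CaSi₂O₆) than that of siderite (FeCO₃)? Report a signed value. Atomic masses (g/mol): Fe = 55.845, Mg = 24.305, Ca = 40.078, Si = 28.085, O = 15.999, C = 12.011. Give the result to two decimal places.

-33.54 percentage points

M((Mg₀.₃₈Fe₀.₆₂)CaSi₂O₆) = 236.102 g/mol, so wt% Fe = 34.624/236.102 × 100 = 14.66%.
M(FeCO₃) = 115.853 g/mol, so wt% Fe = 55.845/115.853 × 100 = 48.20%.
14.66 − 48.20 = -33.54 pp.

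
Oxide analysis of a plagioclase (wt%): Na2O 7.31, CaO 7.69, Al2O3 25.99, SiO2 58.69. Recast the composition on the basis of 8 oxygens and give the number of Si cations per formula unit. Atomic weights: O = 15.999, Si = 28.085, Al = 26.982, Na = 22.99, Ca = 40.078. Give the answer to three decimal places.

2.628 Si apfu

7.31 wt% Na2O ÷ 61.979 g/mol = 0.11794 mol, giving 0.23588 Na and 0.11794 O.
7.69 wt% CaO ÷ 56.077 g/mol = 0.13713 mol, giving 0.13713 Ca and 0.13713 O.
25.99 wt% Al2O3 ÷ 101.961 g/mol = 0.25490 mol, giving 0.50980 Al and 0.76470 O.
58.69 wt% SiO2 ÷ 60.083 g/mol = 0.97682 mol, giving 0.97682 Si and 1.95364 O.
Oxygen sums to 2.97341; scaling by 8/2.97341 = 2.69051 puts the formula on 8 O.
Si: 0.97682 × 2.69051 = 2.628 atoms per formula unit.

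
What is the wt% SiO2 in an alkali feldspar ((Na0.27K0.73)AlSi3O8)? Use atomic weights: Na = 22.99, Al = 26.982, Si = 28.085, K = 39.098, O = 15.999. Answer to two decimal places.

Molar mass of (Na0.27K0.73)AlSi3O8 = 0.27·22.99 + 0.73·39.098 + 1·26.982 + 3·28.085 + 8·15.999 = 273.978 g/mol.
Each formula unit contains 3 Si, equivalent to 3/1 = 3.0000 mol SiO2.
M(SiO2) = 1×28.085 + 2×15.999 = 60.083 g/mol.
Mass of SiO2 per formula unit = 3.0000 × 60.083 = 180.249 g.
SiO2 wt% = 180.249 / 273.978 × 100 = 65.79%.

65.79 wt%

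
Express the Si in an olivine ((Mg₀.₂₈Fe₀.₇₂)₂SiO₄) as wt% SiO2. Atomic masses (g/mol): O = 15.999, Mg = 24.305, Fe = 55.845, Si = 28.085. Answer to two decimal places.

32.28 wt%

M((Mg₀.₂₈Fe₀.₇₂)₂SiO₄) = 186.109 g/mol; M(SiO2) = 60.083 g/mol.
Moles SiO2 per formula unit = 1 Si ÷ 1 = 1.0000.
SiO2 fraction = (1.0000 × 60.083) / 186.109 = 60.083/186.109 = 0.3228.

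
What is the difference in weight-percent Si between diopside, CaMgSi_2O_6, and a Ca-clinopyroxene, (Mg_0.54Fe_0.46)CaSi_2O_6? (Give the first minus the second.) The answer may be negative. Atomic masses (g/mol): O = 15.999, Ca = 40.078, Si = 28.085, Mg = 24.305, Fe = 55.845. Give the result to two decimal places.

Si in CaMgSi_2O_6: molar mass 216.547 g/mol; 2×28.085 = 56.170 g → 25.94 wt%.
Si in (Mg_0.54Fe_0.46)CaSi_2O_6: molar mass 231.055 g/mol; 2×28.085 = 56.170 g → 24.31 wt%.
Difference = 25.94 − 24.31 = 1.63 percentage points.

1.63 percentage points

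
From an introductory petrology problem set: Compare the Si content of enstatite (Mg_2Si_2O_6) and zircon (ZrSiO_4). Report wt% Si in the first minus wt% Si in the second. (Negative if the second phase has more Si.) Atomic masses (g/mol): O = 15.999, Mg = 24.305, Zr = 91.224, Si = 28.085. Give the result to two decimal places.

First mineral: 56.170 g Si in 200.774 g formula = 27.98 wt% Si.
Second mineral: 28.085 g Si in 183.305 g formula = 15.32 wt% Si.
27.98% − 15.32% gives a difference of 12.66 percentage points.

12.66 percentage points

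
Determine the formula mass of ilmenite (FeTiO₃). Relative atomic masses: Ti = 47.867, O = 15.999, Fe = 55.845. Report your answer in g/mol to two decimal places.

151.71 g/mol

M = 1(55.845) + 1(47.867) + 3(15.999)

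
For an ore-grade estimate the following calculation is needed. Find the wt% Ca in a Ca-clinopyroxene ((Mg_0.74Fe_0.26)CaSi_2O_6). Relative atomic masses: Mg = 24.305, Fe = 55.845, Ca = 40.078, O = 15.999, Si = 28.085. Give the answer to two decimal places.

17.83 mass %

M((Mg_0.74Fe_0.26)CaSi_2O_6) = 224.747 g/mol.
Ca contributes 1 × 40.078 = 40.078 g per mole.
40.078/224.747 = 0.1783 → 17.83%.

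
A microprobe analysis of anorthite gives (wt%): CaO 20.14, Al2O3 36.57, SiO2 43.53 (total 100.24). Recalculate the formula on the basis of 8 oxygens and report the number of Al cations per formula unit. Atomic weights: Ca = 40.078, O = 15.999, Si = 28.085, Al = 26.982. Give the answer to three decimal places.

20.14 wt% CaO ÷ 56.077 g/mol = 0.35915 mol, giving 0.35915 Ca and 0.35915 O.
36.57 wt% Al2O3 ÷ 101.961 g/mol = 0.35867 mol, giving 0.71734 Al and 1.07601 O.
43.53 wt% SiO2 ÷ 60.083 g/mol = 0.72450 mol, giving 0.72450 Si and 1.44900 O.
Oxygen sums to 2.88416; scaling by 8/2.88416 = 2.77377 puts the formula on 8 O.
Al: 0.71734 × 2.77377 = 1.990 atoms per formula unit.

1.990 Al apfu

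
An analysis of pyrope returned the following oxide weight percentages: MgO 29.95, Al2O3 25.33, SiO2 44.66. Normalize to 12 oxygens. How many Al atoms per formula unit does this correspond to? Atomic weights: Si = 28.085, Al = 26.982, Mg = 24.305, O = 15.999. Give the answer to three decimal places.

2.004 Al apfu

29.95 wt% MgO ÷ 40.304 g/mol = 0.74310 mol, giving 0.74310 Mg and 0.74310 O.
25.33 wt% Al2O3 ÷ 101.961 g/mol = 0.24843 mol, giving 0.49686 Al and 0.74529 O.
44.66 wt% SiO2 ÷ 60.083 g/mol = 0.74331 mol, giving 0.74331 Si and 1.48662 O.
Oxygen sums to 2.97501; scaling by 12/2.97501 = 4.03360 puts the formula on 12 O.
Al: 0.49686 × 4.03360 = 2.004 atoms per formula unit.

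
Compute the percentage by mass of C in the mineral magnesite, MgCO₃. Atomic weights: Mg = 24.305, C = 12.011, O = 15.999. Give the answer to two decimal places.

Formula mass = 1×24.305 + 1×12.011 + 3×15.999 = 84.313 g/mol, of which 12.011 g is C.
So C makes up 12.011/84.313 = 0.1425 of the mass, i.e. 14.25%.

14.25 weight percent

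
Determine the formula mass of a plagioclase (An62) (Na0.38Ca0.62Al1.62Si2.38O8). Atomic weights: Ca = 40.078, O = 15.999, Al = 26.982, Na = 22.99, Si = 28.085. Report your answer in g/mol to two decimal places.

272.13 g/mol

The formula mass is the sum 0.38*22.99 + 0.62*40.078 + 1.62*26.982 + 2.38*28.085 + 8*15.999.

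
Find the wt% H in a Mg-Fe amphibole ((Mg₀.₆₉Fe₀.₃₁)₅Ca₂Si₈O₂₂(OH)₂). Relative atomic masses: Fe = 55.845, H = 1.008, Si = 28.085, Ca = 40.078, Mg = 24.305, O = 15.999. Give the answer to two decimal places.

0.23 weight percent

Formula mass = 3.45*24.305 + 1.55*55.845 + 2*40.078 + 8*28.085 + 24*15.999 + 2*1.008 = 861.240 g/mol, of which 2.016 g is H.
So H makes up 2.016/861.240 = 0.0023 of the mass, i.e. 0.23%.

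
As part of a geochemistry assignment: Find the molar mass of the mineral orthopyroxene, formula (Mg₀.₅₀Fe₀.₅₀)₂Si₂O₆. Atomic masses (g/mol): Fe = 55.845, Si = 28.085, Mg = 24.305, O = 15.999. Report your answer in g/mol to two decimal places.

M = 1*24.305 + 1*55.845 + 2*28.085 + 6*15.999

232.31 g/mol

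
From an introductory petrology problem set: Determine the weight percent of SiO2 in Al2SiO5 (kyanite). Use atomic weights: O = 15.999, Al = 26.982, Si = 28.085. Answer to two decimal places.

37.08 wt%

M(Al2SiO5) = 162.044 g/mol; M(SiO2) = 60.083 g/mol.
Moles SiO2 per formula unit = 1 Si ÷ 1 = 1.0000.
SiO2 fraction = (1.0000 × 60.083) / 162.044 = 60.083/162.044 = 0.3708.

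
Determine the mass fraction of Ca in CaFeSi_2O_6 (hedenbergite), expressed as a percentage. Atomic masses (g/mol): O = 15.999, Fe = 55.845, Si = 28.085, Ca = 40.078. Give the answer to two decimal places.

Formula mass = 1·40.078 + 1·55.845 + 2·28.085 + 6·15.999 = 248.087 g/mol, of which 40.078 g is Ca.
So Ca makes up 40.078/248.087 = 0.1615 of the mass, i.e. 16.15%.

16.15 mass %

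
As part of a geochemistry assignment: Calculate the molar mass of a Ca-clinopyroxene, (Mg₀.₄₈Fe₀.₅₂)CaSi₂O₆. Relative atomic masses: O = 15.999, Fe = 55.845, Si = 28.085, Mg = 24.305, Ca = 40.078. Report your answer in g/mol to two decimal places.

232.95 g/mol

Mg: 0.48 × 24.305 = 11.6664
Fe: 0.52 × 55.845 = 29.0394
Ca: 1 × 40.078 = 40.0780
Si: 2 × 28.085 = 56.1700
O: 6 × 15.999 = 95.9940
Summing the contributions gives the formula mass.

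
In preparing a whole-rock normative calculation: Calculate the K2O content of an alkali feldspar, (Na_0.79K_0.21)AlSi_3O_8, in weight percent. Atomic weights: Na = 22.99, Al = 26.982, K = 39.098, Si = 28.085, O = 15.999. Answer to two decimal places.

M((Na_0.79K_0.21)AlSi_3O_8) = 265.602 g/mol; M(K2O) = 94.195 g/mol.
Moles K2O per formula unit = 0.21 K ÷ 2 = 0.1050.
K2O fraction = (0.1050 × 94.195) / 265.602 = 9.890/265.602 = 0.0372.

3.72 wt%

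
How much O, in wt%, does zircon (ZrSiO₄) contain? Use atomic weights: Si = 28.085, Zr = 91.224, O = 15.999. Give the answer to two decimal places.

Formula mass = 1×91.224 + 1×28.085 + 4×15.999 = 183.305 g/mol, of which 63.996 g is O.
So O makes up 63.996/183.305 = 0.3491 of the mass, i.e. 34.91%.

34.91 wt%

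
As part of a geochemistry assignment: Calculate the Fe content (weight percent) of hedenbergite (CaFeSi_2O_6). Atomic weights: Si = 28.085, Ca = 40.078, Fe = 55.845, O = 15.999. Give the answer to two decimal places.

22.51 weight percent

Molar mass of CaFeSi_2O_6: 1*40.078 + 1*55.845 + 2*28.085 + 6*15.999 = 248.087 g/mol.
Mass of Fe per formula unit: 1 × 55.845 = 55.845 g.
Weight fraction Fe = 55.845 / 248.087 = 0.2251.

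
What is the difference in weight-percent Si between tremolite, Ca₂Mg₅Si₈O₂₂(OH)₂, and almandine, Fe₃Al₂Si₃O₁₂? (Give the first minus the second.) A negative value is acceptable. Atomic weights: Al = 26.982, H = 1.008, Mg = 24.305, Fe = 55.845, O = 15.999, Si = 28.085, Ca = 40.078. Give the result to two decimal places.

M(Ca₂Mg₅Si₈O₂₂(OH)₂) = 812.353 g/mol, so wt% Si = 224.680/812.353 × 100 = 27.66%.
M(Fe₃Al₂Si₃O₁₂) = 497.742 g/mol, so wt% Si = 84.255/497.742 × 100 = 16.93%.
27.66 − 16.93 = 10.73 pp.

10.73 percentage points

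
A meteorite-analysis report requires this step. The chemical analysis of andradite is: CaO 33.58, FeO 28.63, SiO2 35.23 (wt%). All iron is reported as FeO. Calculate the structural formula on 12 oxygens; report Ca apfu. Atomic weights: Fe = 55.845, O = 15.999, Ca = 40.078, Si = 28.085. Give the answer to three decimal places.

CaO (M=56.077): mol = 0.59882; Ca = 0.59882, O = 0.59882.
FeO (M=71.844): mol = 0.39850; Fe = 0.39850, O = 0.39850.
SiO2 (M=60.083): mol = 0.58636; Si = 0.58636, O = 1.17272.
ΣO = 2.17004; factor = 12/ΣO = 5.52985.
Ca apfu = 0.59882 × 5.52985 = 3.311.

3.311 Ca apfu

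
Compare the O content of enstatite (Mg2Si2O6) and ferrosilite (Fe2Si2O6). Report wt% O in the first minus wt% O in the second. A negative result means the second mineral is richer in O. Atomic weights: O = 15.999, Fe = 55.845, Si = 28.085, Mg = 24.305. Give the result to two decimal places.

First mineral: 95.994 g O in 200.774 g formula = 47.81 wt% O.
Second mineral: 95.994 g O in 263.854 g formula = 36.38 wt% O.
47.81% − 36.38% gives a difference of 11.43 percentage points.

11.43 percentage points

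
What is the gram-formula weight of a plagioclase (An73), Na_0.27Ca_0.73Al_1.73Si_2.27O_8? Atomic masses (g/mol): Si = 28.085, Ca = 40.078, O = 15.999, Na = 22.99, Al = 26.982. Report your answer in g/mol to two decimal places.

The formula mass is the sum 0.27(22.99) + 0.73(40.078) + 1.73(26.982) + 2.27(28.085) + 8(15.999).

273.89 g/mol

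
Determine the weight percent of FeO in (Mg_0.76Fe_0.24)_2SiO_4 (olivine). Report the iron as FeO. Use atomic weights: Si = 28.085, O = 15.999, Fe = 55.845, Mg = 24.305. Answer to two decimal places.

M((Mg_0.76Fe_0.24)_2SiO_4) = 155.830 g/mol; M(FeO) = 71.844 g/mol.
Moles FeO per formula unit = 0.48 Fe ÷ 1 = 0.4800.
FeO fraction = (0.4800 × 71.844) / 155.830 = 34.485/155.830 = 0.2213.

22.13 wt%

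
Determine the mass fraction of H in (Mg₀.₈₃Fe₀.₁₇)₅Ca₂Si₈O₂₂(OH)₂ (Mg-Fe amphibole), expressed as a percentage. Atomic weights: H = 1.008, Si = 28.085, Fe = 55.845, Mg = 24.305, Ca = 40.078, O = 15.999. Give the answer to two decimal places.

Formula mass = 4.15·24.305 + 0.85·55.845 + 2·40.078 + 8·28.085 + 24·15.999 + 2·1.008 = 839.162 g/mol, of which 2.016 g is H.
So H makes up 2.016/839.162 = 0.0024 of the mass, i.e. 0.24%.

0.24 weight percent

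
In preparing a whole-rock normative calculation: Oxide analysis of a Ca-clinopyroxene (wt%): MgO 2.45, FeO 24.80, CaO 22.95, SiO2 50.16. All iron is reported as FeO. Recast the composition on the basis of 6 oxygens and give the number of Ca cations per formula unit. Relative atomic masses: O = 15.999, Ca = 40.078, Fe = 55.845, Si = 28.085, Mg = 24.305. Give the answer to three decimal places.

MgO: 2.45/40.304 = 0.06079 mol → 0.06079 mol Mg, 0.06079 mol O.
FeO: 24.80/71.844 = 0.34519 mol → 0.34519 mol Fe, 0.34519 mol O.
CaO: 22.95/56.077 = 0.40926 mol → 0.40926 mol Ca, 0.40926 mol O.
SiO2: 50.16/60.083 = 0.83485 mol → 0.83485 mol Si, 1.66970 mol O.
Total oxygen = 2.48494 mol. Normalization factor = 6/2.48494 = 2.41455.
Ca per 6 O = 0.40926 × 2.41455 = 0.988.

0.988 Ca apfu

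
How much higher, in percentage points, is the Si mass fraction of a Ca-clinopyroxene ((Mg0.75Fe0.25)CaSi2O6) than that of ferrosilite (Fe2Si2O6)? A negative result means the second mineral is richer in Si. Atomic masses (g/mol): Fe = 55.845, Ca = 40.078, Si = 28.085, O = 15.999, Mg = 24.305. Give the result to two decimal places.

3.74 percentage points

First mineral: 56.170 g Si in 224.432 g formula = 25.03 wt% Si.
Second mineral: 56.170 g Si in 263.854 g formula = 21.29 wt% Si.
25.03% − 21.29% gives a difference of 3.74 percentage points.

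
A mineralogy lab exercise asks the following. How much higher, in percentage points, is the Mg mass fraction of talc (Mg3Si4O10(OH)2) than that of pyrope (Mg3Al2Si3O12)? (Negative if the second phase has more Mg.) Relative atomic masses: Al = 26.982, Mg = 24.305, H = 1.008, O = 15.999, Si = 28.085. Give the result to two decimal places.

Mg in Mg3Si4O10(OH)2: molar mass 379.259 g/mol; 3×24.305 = 72.915 g → 19.23 wt%.
Mg in Mg3Al2Si3O12: molar mass 403.122 g/mol; 3×24.305 = 72.915 g → 18.09 wt%.
Difference = 19.23 − 18.09 = 1.14 percentage points.

1.14 percentage points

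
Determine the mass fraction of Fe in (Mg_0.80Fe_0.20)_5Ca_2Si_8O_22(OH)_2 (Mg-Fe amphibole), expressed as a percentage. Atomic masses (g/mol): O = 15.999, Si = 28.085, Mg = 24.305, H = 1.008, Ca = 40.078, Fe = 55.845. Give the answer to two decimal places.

6.62 wt%

Molar mass of (Mg_0.80Fe_0.20)_5Ca_2Si_8O_22(OH)_2: 4×24.305 + 1×55.845 + 2×40.078 + 8×28.085 + 24×15.999 + 2×1.008 = 843.893 g/mol.
Mass of Fe per formula unit: 1 × 55.845 = 55.845 g.
Weight fraction Fe = 55.845 / 843.893 = 0.0662.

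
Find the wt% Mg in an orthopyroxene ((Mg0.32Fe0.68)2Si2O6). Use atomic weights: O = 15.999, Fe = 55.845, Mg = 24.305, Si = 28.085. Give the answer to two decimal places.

6.38 weight percent

Formula mass = 0.64×24.305 + 1.36×55.845 + 2×28.085 + 6×15.999 = 243.668 g/mol, of which 15.555 g is Mg.
So Mg makes up 15.555/243.668 = 0.0638 of the mass, i.e. 6.38%.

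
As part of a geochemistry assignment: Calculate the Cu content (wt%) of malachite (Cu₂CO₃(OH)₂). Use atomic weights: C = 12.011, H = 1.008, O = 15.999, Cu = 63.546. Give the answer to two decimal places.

57.48 wt%

Formula mass = 2*63.546 + 1*12.011 + 5*15.999 + 2*1.008 = 221.114 g/mol, of which 127.092 g is Cu.
So Cu makes up 127.092/221.114 = 0.5748 of the mass, i.e. 57.48%.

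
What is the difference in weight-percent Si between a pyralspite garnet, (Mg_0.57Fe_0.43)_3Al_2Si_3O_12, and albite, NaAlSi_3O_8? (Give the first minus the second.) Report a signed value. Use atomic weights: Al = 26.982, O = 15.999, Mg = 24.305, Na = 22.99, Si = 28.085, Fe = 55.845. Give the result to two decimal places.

-13.15 percentage points

M((Mg_0.57Fe_0.43)_3Al_2Si_3O_12) = 443.809 g/mol, so wt% Si = 84.255/443.809 × 100 = 18.98%.
M(NaAlSi_3O_8) = 262.219 g/mol, so wt% Si = 84.255/262.219 × 100 = 32.13%.
18.98 − 32.13 = -13.15 pp.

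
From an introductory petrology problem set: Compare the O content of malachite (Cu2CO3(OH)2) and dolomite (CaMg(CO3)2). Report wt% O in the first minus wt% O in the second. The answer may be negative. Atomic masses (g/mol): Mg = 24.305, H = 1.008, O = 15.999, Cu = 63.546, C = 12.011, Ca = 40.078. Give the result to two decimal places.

O in Cu2CO3(OH)2: molar mass 221.114 g/mol; 5×15.999 = 79.995 g → 36.18 wt%.
O in CaMg(CO3)2: molar mass 184.399 g/mol; 6×15.999 = 95.994 g → 52.06 wt%.
Difference = 36.18 − 52.06 = -15.88 percentage points.

-15.88 percentage points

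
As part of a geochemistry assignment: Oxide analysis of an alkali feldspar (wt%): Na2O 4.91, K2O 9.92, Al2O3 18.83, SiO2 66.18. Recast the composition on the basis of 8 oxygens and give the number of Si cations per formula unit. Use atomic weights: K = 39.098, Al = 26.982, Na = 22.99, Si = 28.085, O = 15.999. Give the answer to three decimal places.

2.996 Si apfu

Na2O (M=61.979): mol = 0.07922; Na = 0.15844, O = 0.07922.
K2O (M=94.195): mol = 0.10531; K = 0.21062, O = 0.10531.
Al2O3 (M=101.961): mol = 0.18468; Al = 0.36936, O = 0.55404.
SiO2 (M=60.083): mol = 1.10148; Si = 1.10148, O = 2.20296.
ΣO = 2.94153; factor = 8/ΣO = 2.71967.
Si apfu = 1.10148 × 2.71967 = 2.996.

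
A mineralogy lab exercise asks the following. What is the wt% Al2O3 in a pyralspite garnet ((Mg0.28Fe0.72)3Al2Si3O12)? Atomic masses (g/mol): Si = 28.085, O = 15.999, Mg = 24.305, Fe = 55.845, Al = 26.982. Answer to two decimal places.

M((Mg0.28Fe0.72)3Al2Si3O12) = 471.248 g/mol; M(Al2O3) = 101.961 g/mol.
Moles Al2O3 per formula unit = 2 Al ÷ 2 = 1.0000.
Al2O3 fraction = (1.0000 × 101.961) / 471.248 = 101.961/471.248 = 0.2164.

21.64 wt%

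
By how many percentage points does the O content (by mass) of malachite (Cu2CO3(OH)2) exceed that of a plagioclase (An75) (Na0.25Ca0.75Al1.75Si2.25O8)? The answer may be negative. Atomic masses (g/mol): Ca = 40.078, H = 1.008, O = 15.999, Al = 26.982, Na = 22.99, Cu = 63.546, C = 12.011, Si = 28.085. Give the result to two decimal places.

First mineral: 79.995 g O in 221.114 g formula = 36.18 wt% O.
Second mineral: 127.992 g O in 274.208 g formula = 46.68 wt% O.
36.18% − 46.68% gives a difference of -10.50 percentage points.

-10.50 percentage points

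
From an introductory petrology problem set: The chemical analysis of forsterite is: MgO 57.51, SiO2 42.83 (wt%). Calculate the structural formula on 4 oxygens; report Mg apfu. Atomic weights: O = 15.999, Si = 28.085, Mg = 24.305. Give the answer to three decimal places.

2.001 Mg apfu

57.51 wt% MgO ÷ 40.304 g/mol = 1.42691 mol, giving 1.42691 Mg and 1.42691 O.
42.83 wt% SiO2 ÷ 60.083 g/mol = 0.71285 mol, giving 0.71285 Si and 1.42570 O.
Oxygen sums to 2.85261; scaling by 4/2.85261 = 1.40222 puts the formula on 4 O.
Mg: 1.42691 × 1.40222 = 2.001 atoms per formula unit.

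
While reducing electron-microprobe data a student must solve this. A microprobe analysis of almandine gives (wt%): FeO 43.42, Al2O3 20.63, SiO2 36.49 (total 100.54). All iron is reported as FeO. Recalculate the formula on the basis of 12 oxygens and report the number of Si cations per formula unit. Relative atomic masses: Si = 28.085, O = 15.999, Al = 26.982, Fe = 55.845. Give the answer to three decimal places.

3.004 Si apfu

43.42 wt% FeO ÷ 71.844 g/mol = 0.60437 mol, giving 0.60437 Fe and 0.60437 O.
20.63 wt% Al2O3 ÷ 101.961 g/mol = 0.20233 mol, giving 0.40466 Al and 0.60699 O.
36.49 wt% SiO2 ÷ 60.083 g/mol = 0.60733 mol, giving 0.60733 Si and 1.21466 O.
Oxygen sums to 2.42602; scaling by 12/2.42602 = 4.94637 puts the formula on 12 O.
Si: 0.60733 × 4.94637 = 3.004 atoms per formula unit.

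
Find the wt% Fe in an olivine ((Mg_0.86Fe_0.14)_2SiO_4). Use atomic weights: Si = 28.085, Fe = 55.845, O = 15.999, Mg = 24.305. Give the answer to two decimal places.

Molar mass of (Mg_0.86Fe_0.14)_2SiO_4: 1.72*24.305 + 0.28*55.845 + 1*28.085 + 4*15.999 = 149.522 g/mol.
Mass of Fe per formula unit: 0.28 × 55.845 = 15.637 g.
Weight fraction Fe = 15.637 / 149.522 = 0.1046.

10.46 wt%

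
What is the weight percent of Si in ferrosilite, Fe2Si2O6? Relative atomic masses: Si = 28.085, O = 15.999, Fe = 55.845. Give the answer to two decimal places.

Formula mass = 2×55.845 + 2×28.085 + 6×15.999 = 263.854 g/mol, of which 56.170 g is Si.
So Si makes up 56.170/263.854 = 0.2129 of the mass, i.e. 21.29%.

21.29 mass %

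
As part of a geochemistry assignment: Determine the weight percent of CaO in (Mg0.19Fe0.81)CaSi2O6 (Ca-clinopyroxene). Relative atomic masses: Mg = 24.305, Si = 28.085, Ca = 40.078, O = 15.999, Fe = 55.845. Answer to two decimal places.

M((Mg0.19Fe0.81)CaSi2O6) = 242.094 g/mol; M(CaO) = 56.077 g/mol.
Moles CaO per formula unit = 1 Ca ÷ 1 = 1.0000.
CaO fraction = (1.0000 × 56.077) / 242.094 = 56.077/242.094 = 0.2316.

23.16 wt%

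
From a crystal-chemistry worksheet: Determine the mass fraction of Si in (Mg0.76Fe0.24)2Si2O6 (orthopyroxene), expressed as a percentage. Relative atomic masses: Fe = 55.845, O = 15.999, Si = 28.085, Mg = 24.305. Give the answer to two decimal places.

26.02 weight percent

Molar mass of (Mg0.76Fe0.24)2Si2O6: 1.52*24.305 + 0.48*55.845 + 2*28.085 + 6*15.999 = 215.913 g/mol.
Mass of Si per formula unit: 2 × 28.085 = 56.170 g.
Weight fraction Si = 56.170 / 215.913 = 0.2602.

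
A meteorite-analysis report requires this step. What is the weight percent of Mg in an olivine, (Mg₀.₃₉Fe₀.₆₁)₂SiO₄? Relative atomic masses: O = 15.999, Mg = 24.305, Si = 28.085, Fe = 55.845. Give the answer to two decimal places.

10.58 wt%

Formula mass = 0.78*24.305 + 1.22*55.845 + 1*28.085 + 4*15.999 = 179.170 g/mol, of which 18.958 g is Mg.
So Mg makes up 18.958/179.170 = 0.1058 of the mass, i.e. 10.58%.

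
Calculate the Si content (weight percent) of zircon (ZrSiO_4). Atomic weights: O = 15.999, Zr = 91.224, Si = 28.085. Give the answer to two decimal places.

Molar mass of ZrSiO_4: 1×91.224 + 1×28.085 + 4×15.999 = 183.305 g/mol.
Mass of Si per formula unit: 1 × 28.085 = 28.085 g.
Weight fraction Si = 28.085 / 183.305 = 0.1532.

15.32 weight percent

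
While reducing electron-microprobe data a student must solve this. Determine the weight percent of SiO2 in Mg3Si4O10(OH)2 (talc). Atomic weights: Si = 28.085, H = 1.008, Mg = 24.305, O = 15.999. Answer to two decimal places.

63.37 wt%

Molar mass of Mg3Si4O10(OH)2 = 3·24.305 + 4·28.085 + 12·15.999 + 2·1.008 = 379.259 g/mol.
Each formula unit contains 4 Si, equivalent to 4/1 = 4.0000 mol SiO2.
M(SiO2) = 1×28.085 + 2×15.999 = 60.083 g/mol.
Mass of SiO2 per formula unit = 4.0000 × 60.083 = 240.332 g.
SiO2 wt% = 240.332 / 379.259 × 100 = 63.37%.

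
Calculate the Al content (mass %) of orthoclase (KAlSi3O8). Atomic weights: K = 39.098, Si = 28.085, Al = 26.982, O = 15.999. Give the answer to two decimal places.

M(KAlSi3O8) = 278.327 g/mol.
Al contributes 1 × 26.982 = 26.982 g per mole.
26.982/278.327 = 0.0969 → 9.69%.

9.69 mass %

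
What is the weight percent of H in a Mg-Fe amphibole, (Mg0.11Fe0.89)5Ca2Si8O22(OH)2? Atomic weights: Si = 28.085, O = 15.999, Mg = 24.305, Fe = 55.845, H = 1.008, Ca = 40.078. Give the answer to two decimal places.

Molar mass of (Mg0.11Fe0.89)5Ca2Si8O22(OH)2: 0.55·24.305 + 4.45·55.845 + 2·40.078 + 8·28.085 + 24·15.999 + 2·1.008 = 952.706 g/mol.
Mass of H per formula unit: 2 × 1.008 = 2.016 g.
Weight fraction H = 2.016 / 952.706 = 0.0021.

0.21 mass %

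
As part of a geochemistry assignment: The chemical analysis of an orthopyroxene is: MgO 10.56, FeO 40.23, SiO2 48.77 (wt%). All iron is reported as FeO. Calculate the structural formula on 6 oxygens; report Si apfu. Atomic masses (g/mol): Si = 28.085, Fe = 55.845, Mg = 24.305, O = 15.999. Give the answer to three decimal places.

MgO (M=40.304): mol = 0.26201; Mg = 0.26201, O = 0.26201.
FeO (M=71.844): mol = 0.55996; Fe = 0.55996, O = 0.55996.
SiO2 (M=60.083): mol = 0.81171; Si = 0.81171, O = 1.62342.
ΣO = 2.44539; factor = 6/ΣO = 2.45360.
Si apfu = 0.81171 × 2.45360 = 1.992.

1.992 Si apfu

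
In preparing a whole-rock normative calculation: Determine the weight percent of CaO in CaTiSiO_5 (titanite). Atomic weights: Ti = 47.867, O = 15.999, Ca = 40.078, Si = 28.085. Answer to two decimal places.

M(CaTiSiO_5) = 196.025 g/mol; M(CaO) = 56.077 g/mol.
Moles CaO per formula unit = 1 Ca ÷ 1 = 1.0000.
CaO fraction = (1.0000 × 56.077) / 196.025 = 56.077/196.025 = 0.2861.

28.61 wt%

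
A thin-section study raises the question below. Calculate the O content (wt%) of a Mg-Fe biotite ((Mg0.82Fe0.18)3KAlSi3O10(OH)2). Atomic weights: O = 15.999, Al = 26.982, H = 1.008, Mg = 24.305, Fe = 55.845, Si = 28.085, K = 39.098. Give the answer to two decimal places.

Molar mass of (Mg0.82Fe0.18)3KAlSi3O10(OH)2: 2.46·24.305 + 0.54·55.845 + 1·39.098 + 1·26.982 + 3·28.085 + 12·15.999 + 2·1.008 = 434.286 g/mol.
Mass of O per formula unit: 12 × 15.999 = 191.988 g.
Weight fraction O = 191.988 / 434.286 = 0.4421.

44.21 wt%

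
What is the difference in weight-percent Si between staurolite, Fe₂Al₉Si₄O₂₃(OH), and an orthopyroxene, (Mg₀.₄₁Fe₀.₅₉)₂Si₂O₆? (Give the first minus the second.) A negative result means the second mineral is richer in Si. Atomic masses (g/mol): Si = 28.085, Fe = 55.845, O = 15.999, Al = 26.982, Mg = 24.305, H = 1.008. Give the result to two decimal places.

M(Fe₂Al₉Si₄O₂₃(OH)) = 851.852 g/mol, so wt% Si = 112.340/851.852 × 100 = 13.19%.
M((Mg₀.₄₁Fe₀.₅₉)₂Si₂O₆) = 237.991 g/mol, so wt% Si = 56.170/237.991 × 100 = 23.60%.
13.19 − 23.60 = -10.41 pp.

-10.41 percentage points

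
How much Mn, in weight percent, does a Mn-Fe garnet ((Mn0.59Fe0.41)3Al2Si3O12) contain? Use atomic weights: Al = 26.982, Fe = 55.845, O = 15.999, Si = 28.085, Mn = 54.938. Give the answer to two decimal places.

Molar mass of (Mn0.59Fe0.41)3Al2Si3O12: 1.77·54.938 + 1.23·55.845 + 2·26.982 + 3·28.085 + 12·15.999 = 496.137 g/mol.
Mass of Mn per formula unit: 1.77 × 54.938 = 97.240 g.
Weight fraction Mn = 97.240 / 496.137 = 0.1960.

19.60 weight percent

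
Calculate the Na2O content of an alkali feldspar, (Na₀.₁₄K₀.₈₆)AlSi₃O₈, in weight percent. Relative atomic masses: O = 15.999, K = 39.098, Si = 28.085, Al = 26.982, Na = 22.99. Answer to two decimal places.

1.57 wt%

M((Na₀.₁₄K₀.₈₆)AlSi₃O₈) = 276.072 g/mol; M(Na2O) = 61.979 g/mol.
Moles Na2O per formula unit = 0.14 Na ÷ 2 = 0.0700.
Na2O fraction = (0.0700 × 61.979) / 276.072 = 4.339/276.072 = 0.0157.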